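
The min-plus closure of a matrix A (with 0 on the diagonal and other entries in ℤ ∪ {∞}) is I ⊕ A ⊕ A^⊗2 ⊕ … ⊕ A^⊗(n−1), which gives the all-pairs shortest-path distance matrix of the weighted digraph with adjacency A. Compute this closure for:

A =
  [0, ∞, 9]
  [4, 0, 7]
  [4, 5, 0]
Closure =
  [0, 14, 9]
  [4, 0, 7]
  [4, 5, 0]

This is the Floyd-Warshall all-pairs shortest-path computation. For each intermediate vertex k = 0, 1, …, 2, update dist[i][j] ← min(dist[i][j], dist[i][k] + dist[k][j]). The final matrix gives, for each (i, j), the minimum total weight of any directed path from i to j (possibly empty when i = j).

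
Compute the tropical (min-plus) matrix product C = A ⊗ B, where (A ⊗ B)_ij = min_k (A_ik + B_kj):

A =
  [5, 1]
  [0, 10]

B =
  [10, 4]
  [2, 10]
A ⊗ B =
  [3, 9]
  [10, 4]

Apply the min-plus product entry-by-entry:
  C[0][0] = min over k of (A[0][0] + B[0][0] = 5 + 10 = 15, A[0][1] + B[1][0] = 1 + 2 = 3) = 3 (attained at k = 1)
  C[0][1] = min over k of (A[0][0] + B[0][1] = 5 + 4 = 9, A[0][1] + B[1][1] = 1 + 10 = 11) = 9 (attained at k = 0)
  C[1][0] = min over k of (A[1][0] + B[0][0] = 0 + 10 = 10, A[1][1] + B[1][0] = 10 + 2 = 12) = 10 (attained at k = 0)
  C[1][1] = min over k of (A[1][0] + B[0][1] = 0 + 4 = 4, A[1][1] + B[1][1] = 10 + 10 = 20) = 4 (attained at k = 0)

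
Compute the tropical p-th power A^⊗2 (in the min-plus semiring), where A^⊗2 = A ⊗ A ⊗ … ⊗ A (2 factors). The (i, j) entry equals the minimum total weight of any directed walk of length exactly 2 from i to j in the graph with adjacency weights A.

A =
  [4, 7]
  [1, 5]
A^⊗2 =
  [8, 11]
  [5, 8]

Each entry (A^⊗2)_ij equals the minimum over all length-2 walks i = v_0 → v_1 → … → v_2 = j of Σ_t A[v_t][v_{t+1}]. For example, for (i, j) = (0, 1) we minimise over 2 possible intermediate vertex sequences; the minimum is 11, attained along the walk 0 → 0 → 1.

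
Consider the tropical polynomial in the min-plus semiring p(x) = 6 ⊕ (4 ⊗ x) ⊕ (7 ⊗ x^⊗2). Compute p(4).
p(4) = 6

A tropical monomial a ⊗ x^⊗i evaluates to a + i · x. Evaluating each term at x = 4:
  Term 0 contributes 6 + 0 · 4 = 6
  Term 1 contributes 4 + 1 · 4 = 8
  Term 2 contributes 7 + 2 · 4 = 15
p(4) = ⊕ of these = min[6, 8, 15] = 6.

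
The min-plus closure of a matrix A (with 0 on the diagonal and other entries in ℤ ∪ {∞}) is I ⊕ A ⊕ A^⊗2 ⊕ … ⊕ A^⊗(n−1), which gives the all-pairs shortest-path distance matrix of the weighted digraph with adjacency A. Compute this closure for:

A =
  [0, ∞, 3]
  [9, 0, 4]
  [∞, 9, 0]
Closure =
  [0, 12, 3]
  [9, 0, 4]
  [18, 9, 0]

This is the Floyd-Warshall all-pairs shortest-path computation. For each intermediate vertex k = 0, 1, …, 2, update dist[i][j] ← min(dist[i][j], dist[i][k] + dist[k][j]). The final matrix gives, for each (i, j), the minimum total weight of any directed path from i to j (possibly empty when i = j).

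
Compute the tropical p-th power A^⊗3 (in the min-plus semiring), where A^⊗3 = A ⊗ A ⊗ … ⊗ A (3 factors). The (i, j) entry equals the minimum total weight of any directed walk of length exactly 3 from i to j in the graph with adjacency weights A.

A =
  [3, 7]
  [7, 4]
A^⊗3 =
  [9, 13]
  [13, 12]

Each entry (A^⊗3)_ij equals the minimum over all length-3 walks i = v_0 → v_1 → … → v_3 = j of Σ_t A[v_t][v_{t+1}]. For example, for (i, j) = (0, 1) we minimise over 4 possible intermediate vertex sequences; the minimum is 13, attained along the walk 0 → 0 → 0 → 1.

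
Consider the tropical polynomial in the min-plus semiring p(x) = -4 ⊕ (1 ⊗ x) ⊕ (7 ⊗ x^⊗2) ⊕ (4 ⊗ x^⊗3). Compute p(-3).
p(-3) = -5

A tropical monomial a ⊗ x^⊗i evaluates to a + i · x. Evaluating each term at x = -3:
  Term 0 contributes -4 + 0 · -3 = -4
  Term 1 contributes 1 + 1 · -3 = -2
  Term 2 contributes 7 + 2 · -3 = 1
  Term 3 contributes 4 + 3 · -3 = -5
p(-3) = ⊕ of these = min[-4, -2, 1, -5] = -5.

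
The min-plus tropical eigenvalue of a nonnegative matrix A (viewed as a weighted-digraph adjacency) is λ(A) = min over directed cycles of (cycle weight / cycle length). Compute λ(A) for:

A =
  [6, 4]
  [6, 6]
λ(A) = 5

Enumerate directed cycles and compute their means (weight / length). Sample:
  cycle 0 → 0: weight = 6, length = 1, mean = 6/1 ≈ 6.000
  cycle 1 → 1: weight = 6, length = 1, mean = 6/1 ≈ 6.000
  cycle 0 → 1 → 0: weight = 10, length = 2, mean = 10/2 ≈ 5.000
  cycle 1 → 0 → 1: weight = 10, length = 2, mean = 10/2 ≈ 5.000
Minimum mean = 5.000, attained e.g. along the cycle 0 → 1 → 0 with weight 10 and length 2. So λ(A) = 10/2 = 5.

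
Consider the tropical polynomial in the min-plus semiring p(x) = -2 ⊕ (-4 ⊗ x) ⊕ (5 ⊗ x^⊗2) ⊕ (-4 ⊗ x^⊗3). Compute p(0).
p(0) = -4

A tropical monomial a ⊗ x^⊗i evaluates to a + i · x. Evaluating each term at x = 0:
  Term 0 contributes -2 + 0 · 0 = -2
  Term 1 contributes -4 + 1 · 0 = -4
  Term 2 contributes 5 + 2 · 0 = 5
  Term 3 contributes -4 + 3 · 0 = -4
p(0) = ⊕ of these = min[-2, -4, 5, -4] = -4.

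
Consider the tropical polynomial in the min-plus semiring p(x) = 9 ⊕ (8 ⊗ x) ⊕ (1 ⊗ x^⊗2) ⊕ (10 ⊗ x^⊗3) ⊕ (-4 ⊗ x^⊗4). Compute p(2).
p(2) = 4

A tropical monomial a ⊗ x^⊗i evaluates to a + i · x. Evaluating each term at x = 2:
  Term 0 contributes 9 + 0 · 2 = 9
  Term 1 contributes 8 + 1 · 2 = 10
  Term 2 contributes 1 + 2 · 2 = 5
  Term 3 contributes 10 + 3 · 2 = 16
  Term 4 contributes -4 + 4 · 2 = 4
p(2) = ⊕ of these = min[9, 10, 5, 16, 4] = 4.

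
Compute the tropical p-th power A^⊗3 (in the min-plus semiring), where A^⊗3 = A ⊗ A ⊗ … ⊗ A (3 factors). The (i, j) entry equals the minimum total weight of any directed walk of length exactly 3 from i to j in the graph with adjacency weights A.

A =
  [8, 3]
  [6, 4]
A^⊗3 =
  [13, 11]
  [14, 12]

Each entry (A^⊗3)_ij equals the minimum over all length-3 walks i = v_0 → v_1 → … → v_3 = j of Σ_t A[v_t][v_{t+1}]. For example, for (i, j) = (0, 1) we minimise over 4 possible intermediate vertex sequences; the minimum is 11, attained along the walk 0 → 1 → 1 → 1.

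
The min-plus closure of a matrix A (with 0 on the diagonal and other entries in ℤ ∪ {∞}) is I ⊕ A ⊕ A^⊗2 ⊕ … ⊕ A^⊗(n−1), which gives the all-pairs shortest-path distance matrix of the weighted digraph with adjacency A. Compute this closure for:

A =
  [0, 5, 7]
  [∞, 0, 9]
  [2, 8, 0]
Closure =
  [0, 5, 7]
  [11, 0, 9]
  [2, 7, 0]

This is the Floyd-Warshall all-pairs shortest-path computation. For each intermediate vertex k = 0, 1, …, 2, update dist[i][j] ← min(dist[i][j], dist[i][k] + dist[k][j]). The final matrix gives, for each (i, j), the minimum total weight of any directed path from i to j (possibly empty when i = j).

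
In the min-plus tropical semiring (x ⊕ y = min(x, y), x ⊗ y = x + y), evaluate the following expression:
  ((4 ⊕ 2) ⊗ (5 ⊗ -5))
((4 ⊕ 2) ⊗ (5 ⊗ -5)) = 2

Expand innermost to outermost. Recall ⊕ takes the minimum of its arguments and ⊗ takes their sum. Working out the expression ((4 ⊕ 2) ⊗ (5 ⊗ -5)) gives 2.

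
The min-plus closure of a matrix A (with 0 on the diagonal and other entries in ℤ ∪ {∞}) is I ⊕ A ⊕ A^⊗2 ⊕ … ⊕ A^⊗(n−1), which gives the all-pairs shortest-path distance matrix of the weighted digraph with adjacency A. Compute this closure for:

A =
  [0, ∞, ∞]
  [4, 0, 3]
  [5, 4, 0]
Closure =
  [0, ∞, ∞]
  [4, 0, 3]
  [5, 4, 0]

This is the Floyd-Warshall all-pairs shortest-path computation. For each intermediate vertex k = 0, 1, …, 2, update dist[i][j] ← min(dist[i][j], dist[i][k] + dist[k][j]). The final matrix gives, for each (i, j), the minimum total weight of any directed path from i to j (possibly empty when i = j).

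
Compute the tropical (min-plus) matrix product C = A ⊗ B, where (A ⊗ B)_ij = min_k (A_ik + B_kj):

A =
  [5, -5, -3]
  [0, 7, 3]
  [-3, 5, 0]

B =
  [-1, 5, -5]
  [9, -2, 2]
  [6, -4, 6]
A ⊗ B =
  [3, -7, -3]
  [-1, -1, -5]
  [-4, -4, -8]

Apply the min-plus product entry-by-entry:
  C[0][0] = min over k of (A[0][0] + B[0][0] = 5 + -1 = 4, A[0][1] + B[1][0] = -5 + 9 = 4, A[0][2] + B[2][0] = -3 + 6 = 3) = 3 (attained at k = 2)
  C[0][1] = min over k of (A[0][0] + B[0][1] = 5 + 5 = 10, A[0][1] + B[1][1] = -5 + -2 = -7, A[0][2] + B[2][1] = -3 + -4 = -7) = -7 (attained at k = 1)
  C[0][2] = min over k of (A[0][0] + B[0][2] = 5 + -5 = 0, A[0][1] + B[1][2] = -5 + 2 = -3, A[0][2] + B[2][2] = -3 + 6 = 3) = -3 (attained at k = 1)
  C[1][0] = min over k of (A[1][0] + B[0][0] = 0 + -1 = -1, A[1][1] + B[1][0] = 7 + 9 = 16, A[1][2] + B[2][0] = 3 + 6 = 9) = -1 (attained at k = 0)
  C[1][1] = min over k of (A[1][0] + B[0][1] = 0 + 5 = 5, A[1][1] + B[1][1] = 7 + -2 = 5, A[1][2] + B[2][1] = 3 + -4 = -1) = -1 (attained at k = 2)
  C[1][2] = min over k of (A[1][0] + B[0][2] = 0 + -5 = -5, A[1][1] + B[1][2] = 7 + 2 = 9, A[1][2] + B[2][2] = 3 + 6 = 9) = -5 (attained at k = 0)
  C[2][0] = min over k of (A[2][0] + B[0][0] = -3 + -1 = -4, A[2][1] + B[1][0] = 5 + 9 = 14, A[2][2] + B[2][0] = 0 + 6 = 6) = -4 (attained at k = 0)
  C[2][1] = min over k of (A[2][0] + B[0][1] = -3 + 5 = 2, A[2][1] + B[1][1] = 5 + -2 = 3, A[2][2] + B[2][1] = 0 + -4 = -4) = -4 (attained at k = 2)
  C[2][2] = min over k of (A[2][0] + B[0][2] = -3 + -5 = -8, A[2][1] + B[1][2] = 5 + 2 = 7, A[2][2] + B[2][2] = 0 + 6 = 6) = -8 (attained at k = 0)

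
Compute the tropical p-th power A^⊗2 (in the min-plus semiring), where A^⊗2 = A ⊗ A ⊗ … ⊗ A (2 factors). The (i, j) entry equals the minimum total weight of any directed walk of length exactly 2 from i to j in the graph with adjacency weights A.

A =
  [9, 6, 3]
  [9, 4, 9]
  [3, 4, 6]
A^⊗2 =
  [6, 7, 9]
  [12, 8, 12]
  [9, 8, 6]

Each entry (A^⊗2)_ij equals the minimum over all length-2 walks i = v_0 → v_1 → … → v_2 = j of Σ_t A[v_t][v_{t+1}]. For example, for (i, j) = (0, 2) we minimise over 3 possible intermediate vertex sequences; the minimum is 9, attained along the walk 0 → 2 → 2.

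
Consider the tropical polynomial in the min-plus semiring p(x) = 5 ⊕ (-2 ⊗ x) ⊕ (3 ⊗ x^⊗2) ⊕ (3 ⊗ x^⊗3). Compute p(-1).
p(-1) = -3

A tropical monomial a ⊗ x^⊗i evaluates to a + i · x. Evaluating each term at x = -1:
  Term 0 contributes 5 + 0 · -1 = 5
  Term 1 contributes -2 + 1 · -1 = -3
  Term 2 contributes 3 + 2 · -1 = 1
  Term 3 contributes 3 + 3 · -1 = 0
p(-1) = ⊕ of these = min[5, -3, 1, 0] = -3.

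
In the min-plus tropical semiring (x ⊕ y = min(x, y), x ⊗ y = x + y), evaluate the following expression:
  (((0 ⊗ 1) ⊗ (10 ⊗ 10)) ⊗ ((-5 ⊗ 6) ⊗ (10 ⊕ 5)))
(((0 ⊗ 1) ⊗ (10 ⊗ 10)) ⊗ ((-5 ⊗ 6) ⊗ (10 ⊕ 5))) = 27

Expand innermost to outermost. Recall ⊕ takes the minimum of its arguments and ⊗ takes their sum. Working out the expression (((0 ⊗ 1) ⊗ (10 ⊗ 10)) ⊗ ((-5 ⊗ 6) ⊗ (10 ⊕ 5))) gives 27.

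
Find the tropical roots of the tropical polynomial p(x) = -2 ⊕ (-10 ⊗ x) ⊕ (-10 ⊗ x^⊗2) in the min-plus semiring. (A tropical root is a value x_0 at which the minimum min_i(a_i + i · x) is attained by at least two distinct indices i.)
Roots: {0, 8}

Each tropical root is a break point of the lower envelope of the lines y = a_i + i · x (there are 3 lines, with slopes 0, 1, ..., 2). Only the lines that attain the minimum somewhere contribute to roots; other lines are dominated. Here the surviving (envelope) indices are i = 2, i = 1, i = 0.
Intersections between consecutive envelope lines give the roots: for adjacent envelope indices i < j the intersection is x = (a_i − a_j) / (j − i). Reading off the sorted break points: {0, 8}.
Verification: at each break x_0, at least two indices attain the minimum of min_i(a_i + i · x_0).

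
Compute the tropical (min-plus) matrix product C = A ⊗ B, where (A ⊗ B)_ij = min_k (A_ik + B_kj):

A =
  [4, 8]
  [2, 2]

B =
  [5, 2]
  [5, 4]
A ⊗ B =
  [9, 6]
  [7, 4]

Apply the min-plus product entry-by-entry:
  C[0][0] = min over k of (A[0][0] + B[0][0] = 4 + 5 = 9, A[0][1] + B[1][0] = 8 + 5 = 13) = 9 (attained at k = 0)
  C[0][1] = min over k of (A[0][0] + B[0][1] = 4 + 2 = 6, A[0][1] + B[1][1] = 8 + 4 = 12) = 6 (attained at k = 0)
  C[1][0] = min over k of (A[1][0] + B[0][0] = 2 + 5 = 7, A[1][1] + B[1][0] = 2 + 5 = 7) = 7 (attained at k = 0)
  C[1][1] = min over k of (A[1][0] + B[0][1] = 2 + 2 = 4, A[1][1] + B[1][1] = 2 + 4 = 6) = 4 (attained at k = 0)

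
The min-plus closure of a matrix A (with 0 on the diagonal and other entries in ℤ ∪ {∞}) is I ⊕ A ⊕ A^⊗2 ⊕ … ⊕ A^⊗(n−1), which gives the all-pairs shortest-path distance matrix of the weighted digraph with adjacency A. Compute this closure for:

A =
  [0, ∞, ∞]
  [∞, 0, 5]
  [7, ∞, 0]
Closure =
  [0, ∞, ∞]
  [12, 0, 5]
  [7, ∞, 0]

This is the Floyd-Warshall all-pairs shortest-path computation. For each intermediate vertex k = 0, 1, …, 2, update dist[i][j] ← min(dist[i][j], dist[i][k] + dist[k][j]). The final matrix gives, for each (i, j), the minimum total weight of any directed path from i to j (possibly empty when i = j).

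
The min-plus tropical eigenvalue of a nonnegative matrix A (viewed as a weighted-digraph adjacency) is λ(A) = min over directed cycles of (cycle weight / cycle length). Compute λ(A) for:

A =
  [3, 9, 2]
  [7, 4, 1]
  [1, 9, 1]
λ(A) = 1

Enumerate directed cycles and compute their means (weight / length). Sample:
  cycle 0 → 0: weight = 3, length = 1, mean = 3/1 ≈ 3.000
  cycle 1 → 1: weight = 4, length = 1, mean = 4/1 ≈ 4.000
  cycle 2 → 2: weight = 1, length = 1, mean = 1/1 ≈ 1.000
  cycle 0 → 1 → 0: weight = 16, length = 2, mean = 16/2 ≈ 8.000
  cycle 0 → 2 → 0: weight = 3, length = 2, mean = 3/2 ≈ 1.500
  cycle 1 → 0 → 1: weight = 16, length = 2, mean = 16/2 ≈ 8.000
Minimum mean = 1.000, attained e.g. along the cycle 2 → 2 with weight 1 and length 1. So λ(A) = 1/1 = 1.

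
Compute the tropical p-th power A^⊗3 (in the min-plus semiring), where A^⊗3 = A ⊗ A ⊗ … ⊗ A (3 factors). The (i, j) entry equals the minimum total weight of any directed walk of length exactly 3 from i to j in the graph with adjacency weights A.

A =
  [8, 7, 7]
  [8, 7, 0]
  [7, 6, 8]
A^⊗3 =
  [14, 13, 13]
  [14, 13, 6]
  [13, 12, 13]

Each entry (A^⊗3)_ij equals the minimum over all length-3 walks i = v_0 → v_1 → … → v_3 = j of Σ_t A[v_t][v_{t+1}]. For example, for (i, j) = (0, 2) we minimise over 9 possible intermediate vertex sequences; the minimum is 13, attained along the walk 0 → 2 → 1 → 2.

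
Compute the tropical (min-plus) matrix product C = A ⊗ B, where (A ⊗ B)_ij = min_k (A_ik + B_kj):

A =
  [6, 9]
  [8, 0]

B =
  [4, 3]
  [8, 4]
A ⊗ B =
  [10, 9]
  [8, 4]

Apply the min-plus product entry-by-entry:
  C[0][0] = min over k of (A[0][0] + B[0][0] = 6 + 4 = 10, A[0][1] + B[1][0] = 9 + 8 = 17) = 10 (attained at k = 0)
  C[0][1] = min over k of (A[0][0] + B[0][1] = 6 + 3 = 9, A[0][1] + B[1][1] = 9 + 4 = 13) = 9 (attained at k = 0)
  C[1][0] = min over k of (A[1][0] + B[0][0] = 8 + 4 = 12, A[1][1] + B[1][0] = 0 + 8 = 8) = 8 (attained at k = 1)
  C[1][1] = min over k of (A[1][0] + B[0][1] = 8 + 3 = 11, A[1][1] + B[1][1] = 0 + 4 = 4) = 4 (attained at k = 1)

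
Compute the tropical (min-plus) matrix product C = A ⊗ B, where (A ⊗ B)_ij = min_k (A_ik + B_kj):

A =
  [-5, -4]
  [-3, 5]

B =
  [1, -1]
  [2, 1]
A ⊗ B =
  [-4, -6]
  [-2, -4]

Apply the min-plus product entry-by-entry:
  C[0][0] = min over k of (A[0][0] + B[0][0] = -5 + 1 = -4, A[0][1] + B[1][0] = -4 + 2 = -2) = -4 (attained at k = 0)
  C[0][1] = min over k of (A[0][0] + B[0][1] = -5 + -1 = -6, A[0][1] + B[1][1] = -4 + 1 = -3) = -6 (attained at k = 0)
  C[1][0] = min over k of (A[1][0] + B[0][0] = -3 + 1 = -2, A[1][1] + B[1][0] = 5 + 2 = 7) = -2 (attained at k = 0)
  C[1][1] = min over k of (A[1][0] + B[0][1] = -3 + -1 = -4, A[1][1] + B[1][1] = 5 + 1 = 6) = -4 (attained at k = 0)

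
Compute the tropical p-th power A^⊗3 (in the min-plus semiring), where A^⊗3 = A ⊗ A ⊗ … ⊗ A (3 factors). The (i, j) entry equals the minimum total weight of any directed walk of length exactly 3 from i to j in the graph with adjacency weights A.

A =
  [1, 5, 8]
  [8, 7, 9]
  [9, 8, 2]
A^⊗3 =
  [3, 7, 10]
  [10, 14, 13]
  [11, 12, 6]

Each entry (A^⊗3)_ij equals the minimum over all length-3 walks i = v_0 → v_1 → … → v_3 = j of Σ_t A[v_t][v_{t+1}]. For example, for (i, j) = (0, 2) we minimise over 9 possible intermediate vertex sequences; the minimum is 10, attained along the walk 0 → 0 → 0 → 2.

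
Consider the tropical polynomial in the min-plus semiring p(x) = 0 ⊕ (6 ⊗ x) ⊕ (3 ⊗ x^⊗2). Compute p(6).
p(6) = 0

A tropical monomial a ⊗ x^⊗i evaluates to a + i · x. Evaluating each term at x = 6:
  Term 0 contributes 0 + 0 · 6 = 0
  Term 1 contributes 6 + 1 · 6 = 12
  Term 2 contributes 3 + 2 · 6 = 15
p(6) = ⊕ of these = min[0, 12, 15] = 0.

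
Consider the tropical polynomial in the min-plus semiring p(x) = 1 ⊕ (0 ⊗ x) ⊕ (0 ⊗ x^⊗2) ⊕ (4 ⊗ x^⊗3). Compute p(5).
p(5) = 1

A tropical monomial a ⊗ x^⊗i evaluates to a + i · x. Evaluating each term at x = 5:
  Term 0 contributes 1 + 0 · 5 = 1
  Term 1 contributes 0 + 1 · 5 = 5
  Term 2 contributes 0 + 2 · 5 = 10
  Term 3 contributes 4 + 3 · 5 = 19
p(5) = ⊕ of these = min[1, 5, 10, 19] = 1.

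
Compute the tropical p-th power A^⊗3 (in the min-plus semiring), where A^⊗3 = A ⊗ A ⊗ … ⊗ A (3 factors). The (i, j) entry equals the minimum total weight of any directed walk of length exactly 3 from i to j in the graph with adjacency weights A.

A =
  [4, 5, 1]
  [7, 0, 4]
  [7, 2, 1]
A^⊗3 =
  [9, 3, 3]
  [7, 0, 4]
  [9, 2, 3]

Each entry (A^⊗3)_ij equals the minimum over all length-3 walks i = v_0 → v_1 → … → v_3 = j of Σ_t A[v_t][v_{t+1}]. For example, for (i, j) = (0, 2) we minimise over 9 possible intermediate vertex sequences; the minimum is 3, attained along the walk 0 → 2 → 2 → 2.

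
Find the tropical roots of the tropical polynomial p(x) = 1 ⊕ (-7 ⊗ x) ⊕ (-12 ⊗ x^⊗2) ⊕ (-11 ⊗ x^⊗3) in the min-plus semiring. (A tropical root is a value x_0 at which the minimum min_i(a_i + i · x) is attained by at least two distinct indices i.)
Roots: {-1, 5, 8}

Each tropical root is a break point of the lower envelope of the lines y = a_i + i · x (there are 4 lines, with slopes 0, 1, ..., 3). Only the lines that attain the minimum somewhere contribute to roots; other lines are dominated. Here the surviving (envelope) indices are i = 3, i = 2, i = 1, i = 0.
Intersections between consecutive envelope lines give the roots: for adjacent envelope indices i < j the intersection is x = (a_i − a_j) / (j − i). Reading off the sorted break points: {-1, 5, 8}.
Verification: at each break x_0, at least two indices attain the minimum of min_i(a_i + i · x_0).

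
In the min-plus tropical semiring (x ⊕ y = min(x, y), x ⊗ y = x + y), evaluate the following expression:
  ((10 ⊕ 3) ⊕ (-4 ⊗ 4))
((10 ⊕ 3) ⊕ (-4 ⊗ 4)) = 0

Expand innermost to outermost. Recall ⊕ takes the minimum of its arguments and ⊗ takes their sum. Working out the expression ((10 ⊕ 3) ⊕ (-4 ⊗ 4)) gives 0.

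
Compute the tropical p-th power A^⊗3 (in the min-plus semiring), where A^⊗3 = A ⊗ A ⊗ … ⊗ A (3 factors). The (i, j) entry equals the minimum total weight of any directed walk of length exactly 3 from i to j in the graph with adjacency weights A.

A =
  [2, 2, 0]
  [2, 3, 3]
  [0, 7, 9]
A^⊗3 =
  [2, 2, 0]
  [2, 5, 3]
  [0, 4, 2]

Each entry (A^⊗3)_ij equals the minimum over all length-3 walks i = v_0 → v_1 → … → v_3 = j of Σ_t A[v_t][v_{t+1}]. For example, for (i, j) = (0, 2) we minimise over 9 possible intermediate vertex sequences; the minimum is 0, attained along the walk 0 → 2 → 0 → 2.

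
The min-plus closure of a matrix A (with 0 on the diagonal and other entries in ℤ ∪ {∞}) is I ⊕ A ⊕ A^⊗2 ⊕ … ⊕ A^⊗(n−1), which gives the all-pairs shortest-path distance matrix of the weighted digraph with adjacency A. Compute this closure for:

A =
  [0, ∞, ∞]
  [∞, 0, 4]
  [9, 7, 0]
Closure =
  [0, ∞, ∞]
  [13, 0, 4]
  [9, 7, 0]

This is the Floyd-Warshall all-pairs shortest-path computation. For each intermediate vertex k = 0, 1, …, 2, update dist[i][j] ← min(dist[i][j], dist[i][k] + dist[k][j]). The final matrix gives, for each (i, j), the minimum total weight of any directed path from i to j (possibly empty when i = j).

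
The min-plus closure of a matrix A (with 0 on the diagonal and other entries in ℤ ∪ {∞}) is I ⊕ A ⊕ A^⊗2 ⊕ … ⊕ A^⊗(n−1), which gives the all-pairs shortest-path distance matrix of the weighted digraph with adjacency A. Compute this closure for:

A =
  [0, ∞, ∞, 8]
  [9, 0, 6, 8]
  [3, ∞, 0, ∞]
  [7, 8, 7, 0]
Closure =
  [0, 16, 15, 8]
  [9, 0, 6, 8]
  [3, 19, 0, 11]
  [7, 8, 7, 0]

This is the Floyd-Warshall all-pairs shortest-path computation. For each intermediate vertex k = 0, 1, …, 3, update dist[i][j] ← min(dist[i][j], dist[i][k] + dist[k][j]). The final matrix gives, for each (i, j), the minimum total weight of any directed path from i to j (possibly empty when i = j).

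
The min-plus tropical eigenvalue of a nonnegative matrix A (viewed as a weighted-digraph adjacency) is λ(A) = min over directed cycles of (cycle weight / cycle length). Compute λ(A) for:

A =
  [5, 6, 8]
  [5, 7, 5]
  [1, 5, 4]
λ(A) = 4

Enumerate directed cycles and compute their means (weight / length). Sample:
  cycle 0 → 0: weight = 5, length = 1, mean = 5/1 ≈ 5.000
  cycle 1 → 1: weight = 7, length = 1, mean = 7/1 ≈ 7.000
  cycle 2 → 2: weight = 4, length = 1, mean = 4/1 ≈ 4.000
  cycle 0 → 1 → 0: weight = 11, length = 2, mean = 11/2 ≈ 5.500
  cycle 0 → 2 → 0: weight = 9, length = 2, mean = 9/2 ≈ 4.500
  cycle 1 → 0 → 1: weight = 11, length = 2, mean = 11/2 ≈ 5.500
Minimum mean = 4.000, attained e.g. along the cycle 2 → 2 with weight 4 and length 1. So λ(A) = 4/1 = 4.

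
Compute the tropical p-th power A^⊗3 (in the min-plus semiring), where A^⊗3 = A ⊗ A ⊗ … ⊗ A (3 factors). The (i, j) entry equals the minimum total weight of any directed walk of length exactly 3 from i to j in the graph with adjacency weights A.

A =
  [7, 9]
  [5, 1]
A^⊗3 =
  [15, 11]
  [7, 3]

Each entry (A^⊗3)_ij equals the minimum over all length-3 walks i = v_0 → v_1 → … → v_3 = j of Σ_t A[v_t][v_{t+1}]. For example, for (i, j) = (0, 1) we minimise over 4 possible intermediate vertex sequences; the minimum is 11, attained along the walk 0 → 1 → 1 → 1.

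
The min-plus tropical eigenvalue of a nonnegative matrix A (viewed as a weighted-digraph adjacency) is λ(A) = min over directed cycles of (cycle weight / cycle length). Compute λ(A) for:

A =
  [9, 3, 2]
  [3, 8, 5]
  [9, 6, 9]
λ(A) = 3

Enumerate directed cycles and compute their means (weight / length). Sample:
  cycle 0 → 0: weight = 9, length = 1, mean = 9/1 ≈ 9.000
  cycle 1 → 1: weight = 8, length = 1, mean = 8/1 ≈ 8.000
  cycle 2 → 2: weight = 9, length = 1, mean = 9/1 ≈ 9.000
  cycle 0 → 1 → 0: weight = 6, length = 2, mean = 6/2 ≈ 3.000
  cycle 0 → 2 → 0: weight = 11, length = 2, mean = 11/2 ≈ 5.500
  cycle 1 → 0 → 1: weight = 6, length = 2, mean = 6/2 ≈ 3.000
Minimum mean = 3.000, attained e.g. along the cycle 0 → 1 → 0 with weight 6 and length 2. So λ(A) = 6/2 = 3.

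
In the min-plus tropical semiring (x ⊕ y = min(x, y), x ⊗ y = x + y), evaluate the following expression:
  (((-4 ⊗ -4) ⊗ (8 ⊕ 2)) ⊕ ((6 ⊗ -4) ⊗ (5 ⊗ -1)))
(((-4 ⊗ -4) ⊗ (8 ⊕ 2)) ⊕ ((6 ⊗ -4) ⊗ (5 ⊗ -1))) = -6

Expand innermost to outermost. Recall ⊕ takes the minimum of its arguments and ⊗ takes their sum. Working out the expression (((-4 ⊗ -4) ⊗ (8 ⊕ 2)) ⊕ ((6 ⊗ -4) ⊗ (5 ⊗ -1))) gives -6.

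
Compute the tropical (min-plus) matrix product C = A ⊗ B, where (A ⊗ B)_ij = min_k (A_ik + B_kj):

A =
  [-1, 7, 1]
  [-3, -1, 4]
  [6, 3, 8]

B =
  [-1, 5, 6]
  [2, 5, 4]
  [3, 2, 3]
A ⊗ B =
  [-2, 3, 4]
  [-4, 2, 3]
  [5, 8, 7]

Apply the min-plus product entry-by-entry:
  C[0][0] = min over k of (A[0][0] + B[0][0] = -1 + -1 = -2, A[0][1] + B[1][0] = 7 + 2 = 9, A[0][2] + B[2][0] = 1 + 3 = 4) = -2 (attained at k = 0)
  C[0][1] = min over k of (A[0][0] + B[0][1] = -1 + 5 = 4, A[0][1] + B[1][1] = 7 + 5 = 12, A[0][2] + B[2][1] = 1 + 2 = 3) = 3 (attained at k = 2)
  C[0][2] = min over k of (A[0][0] + B[0][2] = -1 + 6 = 5, A[0][1] + B[1][2] = 7 + 4 = 11, A[0][2] + B[2][2] = 1 + 3 = 4) = 4 (attained at k = 2)
  C[1][0] = min over k of (A[1][0] + B[0][0] = -3 + -1 = -4, A[1][1] + B[1][0] = -1 + 2 = 1, A[1][2] + B[2][0] = 4 + 3 = 7) = -4 (attained at k = 0)
  C[1][1] = min over k of (A[1][0] + B[0][1] = -3 + 5 = 2, A[1][1] + B[1][1] = -1 + 5 = 4, A[1][2] + B[2][1] = 4 + 2 = 6) = 2 (attained at k = 0)
  C[1][2] = min over k of (A[1][0] + B[0][2] = -3 + 6 = 3, A[1][1] + B[1][2] = -1 + 4 = 3, A[1][2] + B[2][2] = 4 + 3 = 7) = 3 (attained at k = 0)
  C[2][0] = min over k of (A[2][0] + B[0][0] = 6 + -1 = 5, A[2][1] + B[1][0] = 3 + 2 = 5, A[2][2] + B[2][0] = 8 + 3 = 11) = 5 (attained at k = 0)
  C[2][1] = min over k of (A[2][0] + B[0][1] = 6 + 5 = 11, A[2][1] + B[1][1] = 3 + 5 = 8, A[2][2] + B[2][1] = 8 + 2 = 10) = 8 (attained at k = 1)
  C[2][2] = min over k of (A[2][0] + B[0][2] = 6 + 6 = 12, A[2][1] + B[1][2] = 3 + 4 = 7, A[2][2] + B[2][2] = 8 + 3 = 11) = 7 (attained at k = 1)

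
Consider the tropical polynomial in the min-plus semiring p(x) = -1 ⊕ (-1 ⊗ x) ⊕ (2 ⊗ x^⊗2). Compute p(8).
p(8) = -1

A tropical monomial a ⊗ x^⊗i evaluates to a + i · x. Evaluating each term at x = 8:
  Term 0 contributes -1 + 0 · 8 = -1
  Term 1 contributes -1 + 1 · 8 = 7
  Term 2 contributes 2 + 2 · 8 = 18
p(8) = ⊕ of these = min[-1, 7, 18] = -1.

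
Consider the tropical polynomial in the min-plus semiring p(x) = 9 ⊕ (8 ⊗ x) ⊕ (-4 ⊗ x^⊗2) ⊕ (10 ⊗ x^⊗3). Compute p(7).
p(7) = 9

A tropical monomial a ⊗ x^⊗i evaluates to a + i · x. Evaluating each term at x = 7:
  Term 0 contributes 9 + 0 · 7 = 9
  Term 1 contributes 8 + 1 · 7 = 15
  Term 2 contributes -4 + 2 · 7 = 10
  Term 3 contributes 10 + 3 · 7 = 31
p(7) = ⊕ of these = min[9, 15, 10, 31] = 9.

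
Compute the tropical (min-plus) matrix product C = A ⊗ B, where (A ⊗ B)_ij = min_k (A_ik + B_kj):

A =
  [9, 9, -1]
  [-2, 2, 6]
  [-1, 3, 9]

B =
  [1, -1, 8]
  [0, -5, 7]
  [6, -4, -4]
A ⊗ B =
  [5, -5, -5]
  [-1, -3, 2]
  [0, -2, 5]

Apply the min-plus product entry-by-entry:
  C[0][0] = min over k of (A[0][0] + B[0][0] = 9 + 1 = 10, A[0][1] + B[1][0] = 9 + 0 = 9, A[0][2] + B[2][0] = -1 + 6 = 5) = 5 (attained at k = 2)
  C[0][1] = min over k of (A[0][0] + B[0][1] = 9 + -1 = 8, A[0][1] + B[1][1] = 9 + -5 = 4, A[0][2] + B[2][1] = -1 + -4 = -5) = -5 (attained at k = 2)
  C[0][2] = min over k of (A[0][0] + B[0][2] = 9 + 8 = 17, A[0][1] + B[1][2] = 9 + 7 = 16, A[0][2] + B[2][2] = -1 + -4 = -5) = -5 (attained at k = 2)
  C[1][0] = min over k of (A[1][0] + B[0][0] = -2 + 1 = -1, A[1][1] + B[1][0] = 2 + 0 = 2, A[1][2] + B[2][0] = 6 + 6 = 12) = -1 (attained at k = 0)
  C[1][1] = min over k of (A[1][0] + B[0][1] = -2 + -1 = -3, A[1][1] + B[1][1] = 2 + -5 = -3, A[1][2] + B[2][1] = 6 + -4 = 2) = -3 (attained at k = 0)
  C[1][2] = min over k of (A[1][0] + B[0][2] = -2 + 8 = 6, A[1][1] + B[1][2] = 2 + 7 = 9, A[1][2] + B[2][2] = 6 + -4 = 2) = 2 (attained at k = 2)
  C[2][0] = min over k of (A[2][0] + B[0][0] = -1 + 1 = 0, A[2][1] + B[1][0] = 3 + 0 = 3, A[2][2] + B[2][0] = 9 + 6 = 15) = 0 (attained at k = 0)
  C[2][1] = min over k of (A[2][0] + B[0][1] = -1 + -1 = -2, A[2][1] + B[1][1] = 3 + -5 = -2, A[2][2] + B[2][1] = 9 + -4 = 5) = -2 (attained at k = 0)
  C[2][2] = min over k of (A[2][0] + B[0][2] = -1 + 8 = 7, A[2][1] + B[1][2] = 3 + 7 = 10, A[2][2] + B[2][2] = 9 + -4 = 5) = 5 (attained at k = 2)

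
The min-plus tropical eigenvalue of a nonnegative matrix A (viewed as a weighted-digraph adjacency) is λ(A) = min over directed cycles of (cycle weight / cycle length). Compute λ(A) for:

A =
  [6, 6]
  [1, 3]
λ(A) = 3

Enumerate directed cycles and compute their means (weight / length). Sample:
  cycle 0 → 0: weight = 6, length = 1, mean = 6/1 ≈ 6.000
  cycle 1 → 1: weight = 3, length = 1, mean = 3/1 ≈ 3.000
  cycle 0 → 1 → 0: weight = 7, length = 2, mean = 7/2 ≈ 3.500
  cycle 1 → 0 → 1: weight = 7, length = 2, mean = 7/2 ≈ 3.500
Minimum mean = 3.000, attained e.g. along the cycle 1 → 1 with weight 3 and length 1. So λ(A) = 3/1 = 3.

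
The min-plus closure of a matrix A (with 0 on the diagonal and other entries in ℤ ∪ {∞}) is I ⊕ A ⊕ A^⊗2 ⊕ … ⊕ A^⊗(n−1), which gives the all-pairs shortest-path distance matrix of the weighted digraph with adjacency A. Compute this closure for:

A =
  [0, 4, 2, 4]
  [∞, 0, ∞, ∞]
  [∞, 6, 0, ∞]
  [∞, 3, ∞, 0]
Closure =
  [0, 4, 2, 4]
  [∞, 0, ∞, ∞]
  [∞, 6, 0, ∞]
  [∞, 3, ∞, 0]

This is the Floyd-Warshall all-pairs shortest-path computation. For each intermediate vertex k = 0, 1, …, 3, update dist[i][j] ← min(dist[i][j], dist[i][k] + dist[k][j]). The final matrix gives, for each (i, j), the minimum total weight of any directed path from i to j (possibly empty when i = j).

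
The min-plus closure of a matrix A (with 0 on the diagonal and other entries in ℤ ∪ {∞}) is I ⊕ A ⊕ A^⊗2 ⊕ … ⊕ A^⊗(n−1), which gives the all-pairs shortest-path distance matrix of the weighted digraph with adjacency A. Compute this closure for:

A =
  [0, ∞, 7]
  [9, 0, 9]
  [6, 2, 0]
Closure =
  [0, 9, 7]
  [9, 0, 9]
  [6, 2, 0]

This is the Floyd-Warshall all-pairs shortest-path computation. For each intermediate vertex k = 0, 1, …, 2, update dist[i][j] ← min(dist[i][j], dist[i][k] + dist[k][j]). The final matrix gives, for each (i, j), the minimum total weight of any directed path from i to j (possibly empty when i = j).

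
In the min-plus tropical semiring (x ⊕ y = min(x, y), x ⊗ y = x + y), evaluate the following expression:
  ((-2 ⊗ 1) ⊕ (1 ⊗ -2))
((-2 ⊗ 1) ⊕ (1 ⊗ -2)) = -1

Expand innermost to outermost. Recall ⊕ takes the minimum of its arguments and ⊗ takes their sum. Working out the expression ((-2 ⊗ 1) ⊕ (1 ⊗ -2)) gives -1.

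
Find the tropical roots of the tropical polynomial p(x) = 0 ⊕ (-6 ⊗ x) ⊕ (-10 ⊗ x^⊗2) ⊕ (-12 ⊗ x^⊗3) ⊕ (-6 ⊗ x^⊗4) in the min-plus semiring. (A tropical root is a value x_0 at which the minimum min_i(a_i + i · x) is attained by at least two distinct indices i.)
Roots: {-6, 2, 4, 6}

Each tropical root is a break point of the lower envelope of the lines y = a_i + i · x (there are 5 lines, with slopes 0, 1, ..., 4). Only the lines that attain the minimum somewhere contribute to roots; other lines are dominated. Here the surviving (envelope) indices are i = 4, i = 3, i = 2, i = 1, i = 0.
Intersections between consecutive envelope lines give the roots: for adjacent envelope indices i < j the intersection is x = (a_i − a_j) / (j − i). Reading off the sorted break points: {-6, 2, 4, 6}.
Verification: at each break x_0, at least two indices attain the minimum of min_i(a_i + i · x_0).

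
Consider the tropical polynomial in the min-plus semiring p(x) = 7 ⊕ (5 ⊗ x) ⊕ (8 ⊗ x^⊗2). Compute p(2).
p(2) = 7

A tropical monomial a ⊗ x^⊗i evaluates to a + i · x. Evaluating each term at x = 2:
  Term 0 contributes 7 + 0 · 2 = 7
  Term 1 contributes 5 + 1 · 2 = 7
  Term 2 contributes 8 + 2 · 2 = 12
p(2) = ⊕ of these = min[7, 7, 12] = 7.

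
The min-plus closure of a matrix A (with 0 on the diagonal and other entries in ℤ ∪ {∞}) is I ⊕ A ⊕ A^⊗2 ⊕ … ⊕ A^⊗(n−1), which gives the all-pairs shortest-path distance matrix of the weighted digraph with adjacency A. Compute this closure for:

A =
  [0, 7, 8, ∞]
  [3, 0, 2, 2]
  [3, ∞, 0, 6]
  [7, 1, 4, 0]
Closure =
  [0, 7, 8, 9]
  [3, 0, 2, 2]
  [3, 7, 0, 6]
  [4, 1, 3, 0]

This is the Floyd-Warshall all-pairs shortest-path computation. For each intermediate vertex k = 0, 1, …, 3, update dist[i][j] ← min(dist[i][j], dist[i][k] + dist[k][j]). The final matrix gives, for each (i, j), the minimum total weight of any directed path from i to j (possibly empty when i = j).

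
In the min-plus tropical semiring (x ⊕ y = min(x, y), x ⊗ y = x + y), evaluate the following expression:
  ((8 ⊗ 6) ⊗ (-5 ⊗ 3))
((8 ⊗ 6) ⊗ (-5 ⊗ 3)) = 12

Expand innermost to outermost. Recall ⊕ takes the minimum of its arguments and ⊗ takes their sum. Working out the expression ((8 ⊗ 6) ⊗ (-5 ⊗ 3)) gives 12.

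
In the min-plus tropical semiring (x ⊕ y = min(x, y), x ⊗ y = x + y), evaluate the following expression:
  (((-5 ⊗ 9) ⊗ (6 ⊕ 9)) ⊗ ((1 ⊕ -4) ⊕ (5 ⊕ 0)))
(((-5 ⊗ 9) ⊗ (6 ⊕ 9)) ⊗ ((1 ⊕ -4) ⊕ (5 ⊕ 0))) = 6

Expand innermost to outermost. Recall ⊕ takes the minimum of its arguments and ⊗ takes their sum. Working out the expression (((-5 ⊗ 9) ⊗ (6 ⊕ 9)) ⊗ ((1 ⊕ -4) ⊕ (5 ⊕ 0))) gives 6.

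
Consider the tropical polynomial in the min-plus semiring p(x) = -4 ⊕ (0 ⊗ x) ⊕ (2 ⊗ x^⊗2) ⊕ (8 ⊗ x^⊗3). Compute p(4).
p(4) = -4

A tropical monomial a ⊗ x^⊗i evaluates to a + i · x. Evaluating each term at x = 4:
  Term 0 contributes -4 + 0 · 4 = -4
  Term 1 contributes 0 + 1 · 4 = 4
  Term 2 contributes 2 + 2 · 4 = 10
  Term 3 contributes 8 + 3 · 4 = 20
p(4) = ⊕ of these = min[-4, 4, 10, 20] = -4.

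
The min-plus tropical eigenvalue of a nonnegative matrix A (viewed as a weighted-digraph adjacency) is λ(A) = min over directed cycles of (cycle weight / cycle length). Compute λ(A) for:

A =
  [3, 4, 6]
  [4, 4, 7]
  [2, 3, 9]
λ(A) = 3

Enumerate directed cycles and compute their means (weight / length). Sample:
  cycle 0 → 0: weight = 3, length = 1, mean = 3/1 ≈ 3.000
  cycle 1 → 1: weight = 4, length = 1, mean = 4/1 ≈ 4.000
  cycle 2 → 2: weight = 9, length = 1, mean = 9/1 ≈ 9.000
  cycle 0 → 1 → 0: weight = 8, length = 2, mean = 8/2 ≈ 4.000
  cycle 0 → 2 → 0: weight = 8, length = 2, mean = 8/2 ≈ 4.000
  cycle 1 → 0 → 1: weight = 8, length = 2, mean = 8/2 ≈ 4.000
Minimum mean = 3.000, attained e.g. along the cycle 0 → 0 with weight 3 and length 1. So λ(A) = 3/1 = 3.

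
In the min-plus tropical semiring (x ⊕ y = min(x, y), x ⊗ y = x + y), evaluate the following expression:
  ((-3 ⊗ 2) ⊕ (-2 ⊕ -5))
((-3 ⊗ 2) ⊕ (-2 ⊕ -5)) = -5

Expand innermost to outermost. Recall ⊕ takes the minimum of its arguments and ⊗ takes their sum. Working out the expression ((-3 ⊗ 2) ⊕ (-2 ⊕ -5)) gives -5.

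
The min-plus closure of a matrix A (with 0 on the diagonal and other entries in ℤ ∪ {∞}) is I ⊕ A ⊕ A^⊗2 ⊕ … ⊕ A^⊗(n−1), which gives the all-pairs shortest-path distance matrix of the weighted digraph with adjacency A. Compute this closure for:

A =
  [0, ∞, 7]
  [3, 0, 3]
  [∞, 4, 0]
Closure =
  [0, 11, 7]
  [3, 0, 3]
  [7, 4, 0]

This is the Floyd-Warshall all-pairs shortest-path computation. For each intermediate vertex k = 0, 1, …, 2, update dist[i][j] ← min(dist[i][j], dist[i][k] + dist[k][j]). The final matrix gives, for each (i, j), the minimum total weight of any directed path from i to j (possibly empty when i = j).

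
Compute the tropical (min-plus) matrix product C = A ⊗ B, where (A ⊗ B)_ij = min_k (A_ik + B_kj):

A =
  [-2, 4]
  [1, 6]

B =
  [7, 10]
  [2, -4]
A ⊗ B =
  [5, 0]
  [8, 2]

Apply the min-plus product entry-by-entry:
  C[0][0] = min over k of (A[0][0] + B[0][0] = -2 + 7 = 5, A[0][1] + B[1][0] = 4 + 2 = 6) = 5 (attained at k = 0)
  C[0][1] = min over k of (A[0][0] + B[0][1] = -2 + 10 = 8, A[0][1] + B[1][1] = 4 + -4 = 0) = 0 (attained at k = 1)
  C[1][0] = min over k of (A[1][0] + B[0][0] = 1 + 7 = 8, A[1][1] + B[1][0] = 6 + 2 = 8) = 8 (attained at k = 0)
  C[1][1] = min over k of (A[1][0] + B[0][1] = 1 + 10 = 11, A[1][1] + B[1][1] = 6 + -4 = 2) = 2 (attained at k = 1)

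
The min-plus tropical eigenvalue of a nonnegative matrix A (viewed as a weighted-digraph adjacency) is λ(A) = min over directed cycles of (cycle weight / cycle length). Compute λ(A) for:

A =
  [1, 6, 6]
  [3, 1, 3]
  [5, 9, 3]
λ(A) = 1

Enumerate directed cycles and compute their means (weight / length). Sample:
  cycle 0 → 0: weight = 1, length = 1, mean = 1/1 ≈ 1.000
  cycle 1 → 1: weight = 1, length = 1, mean = 1/1 ≈ 1.000
  cycle 2 → 2: weight = 3, length = 1, mean = 3/1 ≈ 3.000
  cycle 0 → 1 → 0: weight = 9, length = 2, mean = 9/2 ≈ 4.500
  cycle 0 → 2 → 0: weight = 11, length = 2, mean = 11/2 ≈ 5.500
  cycle 1 → 0 → 1: weight = 9, length = 2, mean = 9/2 ≈ 4.500
Minimum mean = 1.000, attained e.g. along the cycle 0 → 0 with weight 1 and length 1. So λ(A) = 1/1 = 1.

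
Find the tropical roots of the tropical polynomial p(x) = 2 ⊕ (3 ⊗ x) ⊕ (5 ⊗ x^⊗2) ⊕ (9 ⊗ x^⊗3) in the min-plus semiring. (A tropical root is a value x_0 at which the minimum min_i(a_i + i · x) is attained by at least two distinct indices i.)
Roots: {-4, -2, -1}

Each tropical root is a break point of the lower envelope of the lines y = a_i + i · x (there are 4 lines, with slopes 0, 1, ..., 3). Only the lines that attain the minimum somewhere contribute to roots; other lines are dominated. Here the surviving (envelope) indices are i = 3, i = 2, i = 1, i = 0.
Intersections between consecutive envelope lines give the roots: for adjacent envelope indices i < j the intersection is x = (a_i − a_j) / (j − i). Reading off the sorted break points: {-4, -2, -1}.
Verification: at each break x_0, at least two indices attain the minimum of min_i(a_i + i · x_0).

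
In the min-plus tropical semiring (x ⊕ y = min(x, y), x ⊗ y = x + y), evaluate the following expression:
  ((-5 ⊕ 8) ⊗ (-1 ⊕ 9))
((-5 ⊕ 8) ⊗ (-1 ⊕ 9)) = -6

Expand innermost to outermost. Recall ⊕ takes the minimum of its arguments and ⊗ takes their sum. Working out the expression ((-5 ⊕ 8) ⊗ (-1 ⊕ 9)) gives -6.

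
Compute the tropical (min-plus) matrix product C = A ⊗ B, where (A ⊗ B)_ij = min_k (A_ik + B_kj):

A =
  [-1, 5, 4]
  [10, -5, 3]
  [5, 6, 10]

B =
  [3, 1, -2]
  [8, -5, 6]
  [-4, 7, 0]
A ⊗ B =
  [0, 0, -3]
  [-1, -10, 1]
  [6, 1, 3]

Apply the min-plus product entry-by-entry:
  C[0][0] = min over k of (A[0][0] + B[0][0] = -1 + 3 = 2, A[0][1] + B[1][0] = 5 + 8 = 13, A[0][2] + B[2][0] = 4 + -4 = 0) = 0 (attained at k = 2)
  C[0][1] = min over k of (A[0][0] + B[0][1] = -1 + 1 = 0, A[0][1] + B[1][1] = 5 + -5 = 0, A[0][2] + B[2][1] = 4 + 7 = 11) = 0 (attained at k = 0)
  C[0][2] = min over k of (A[0][0] + B[0][2] = -1 + -2 = -3, A[0][1] + B[1][2] = 5 + 6 = 11, A[0][2] + B[2][2] = 4 + 0 = 4) = -3 (attained at k = 0)
  C[1][0] = min over k of (A[1][0] + B[0][0] = 10 + 3 = 13, A[1][1] + B[1][0] = -5 + 8 = 3, A[1][2] + B[2][0] = 3 + -4 = -1) = -1 (attained at k = 2)
  C[1][1] = min over k of (A[1][0] + B[0][1] = 10 + 1 = 11, A[1][1] + B[1][1] = -5 + -5 = -10, A[1][2] + B[2][1] = 3 + 7 = 10) = -10 (attained at k = 1)
  C[1][2] = min over k of (A[1][0] + B[0][2] = 10 + -2 = 8, A[1][1] + B[1][2] = -5 + 6 = 1, A[1][2] + B[2][2] = 3 + 0 = 3) = 1 (attained at k = 1)
  C[2][0] = min over k of (A[2][0] + B[0][0] = 5 + 3 = 8, A[2][1] + B[1][0] = 6 + 8 = 14, A[2][2] + B[2][0] = 10 + -4 = 6) = 6 (attained at k = 2)
  C[2][1] = min over k of (A[2][0] + B[0][1] = 5 + 1 = 6, A[2][1] + B[1][1] = 6 + -5 = 1, A[2][2] + B[2][1] = 10 + 7 = 17) = 1 (attained at k = 1)
  C[2][2] = min over k of (A[2][0] + B[0][2] = 5 + -2 = 3, A[2][1] + B[1][2] = 6 + 6 = 12, A[2][2] + B[2][2] = 10 + 0 = 10) = 3 (attained at k = 0)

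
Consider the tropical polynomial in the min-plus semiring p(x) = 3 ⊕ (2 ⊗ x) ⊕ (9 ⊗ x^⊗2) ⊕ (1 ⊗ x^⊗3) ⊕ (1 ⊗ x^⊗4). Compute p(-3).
p(-3) = -11

A tropical monomial a ⊗ x^⊗i evaluates to a + i · x. Evaluating each term at x = -3:
  Term 0 contributes 3 + 0 · -3 = 3
  Term 1 contributes 2 + 1 · -3 = -1
  Term 2 contributes 9 + 2 · -3 = 3
  Term 3 contributes 1 + 3 · -3 = -8
  Term 4 contributes 1 + 4 · -3 = -11
p(-3) = ⊕ of these = min[3, -1, 3, -8, -11] = -11.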